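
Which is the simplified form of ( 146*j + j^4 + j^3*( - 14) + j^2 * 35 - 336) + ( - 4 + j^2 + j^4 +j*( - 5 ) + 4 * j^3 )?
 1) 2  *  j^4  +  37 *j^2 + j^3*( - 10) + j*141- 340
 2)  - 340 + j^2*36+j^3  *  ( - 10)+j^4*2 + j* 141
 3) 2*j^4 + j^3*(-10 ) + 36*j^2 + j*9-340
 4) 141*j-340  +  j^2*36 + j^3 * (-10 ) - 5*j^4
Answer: 2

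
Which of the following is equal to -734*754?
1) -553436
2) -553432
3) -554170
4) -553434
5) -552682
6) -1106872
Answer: 1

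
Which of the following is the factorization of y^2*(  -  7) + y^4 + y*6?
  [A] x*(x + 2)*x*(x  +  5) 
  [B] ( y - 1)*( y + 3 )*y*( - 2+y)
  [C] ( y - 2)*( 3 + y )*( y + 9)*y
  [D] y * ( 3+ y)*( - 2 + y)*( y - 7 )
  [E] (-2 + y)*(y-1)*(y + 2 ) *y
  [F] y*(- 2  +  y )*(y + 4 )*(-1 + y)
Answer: B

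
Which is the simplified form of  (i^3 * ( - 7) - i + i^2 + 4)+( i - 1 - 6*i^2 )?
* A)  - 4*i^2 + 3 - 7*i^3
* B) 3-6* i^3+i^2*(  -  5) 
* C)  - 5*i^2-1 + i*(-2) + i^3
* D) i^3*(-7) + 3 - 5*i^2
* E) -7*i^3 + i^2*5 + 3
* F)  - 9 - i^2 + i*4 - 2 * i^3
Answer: D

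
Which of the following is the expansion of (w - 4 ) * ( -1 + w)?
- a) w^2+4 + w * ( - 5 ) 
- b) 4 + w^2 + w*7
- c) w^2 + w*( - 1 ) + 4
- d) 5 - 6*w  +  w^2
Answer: a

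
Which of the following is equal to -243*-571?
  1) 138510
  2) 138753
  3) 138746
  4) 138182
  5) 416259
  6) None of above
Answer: 2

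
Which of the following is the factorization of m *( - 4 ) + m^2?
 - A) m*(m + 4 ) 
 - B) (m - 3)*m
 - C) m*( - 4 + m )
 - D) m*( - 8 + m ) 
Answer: C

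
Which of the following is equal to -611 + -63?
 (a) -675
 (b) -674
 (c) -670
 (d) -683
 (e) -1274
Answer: b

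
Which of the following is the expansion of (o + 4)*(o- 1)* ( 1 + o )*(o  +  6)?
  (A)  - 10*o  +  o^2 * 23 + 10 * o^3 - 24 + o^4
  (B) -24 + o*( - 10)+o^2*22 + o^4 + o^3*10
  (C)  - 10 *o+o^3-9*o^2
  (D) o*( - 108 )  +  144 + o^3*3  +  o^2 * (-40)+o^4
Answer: A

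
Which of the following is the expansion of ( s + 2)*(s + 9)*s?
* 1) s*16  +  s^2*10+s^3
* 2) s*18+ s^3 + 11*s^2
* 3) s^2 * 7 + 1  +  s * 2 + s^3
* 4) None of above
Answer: 2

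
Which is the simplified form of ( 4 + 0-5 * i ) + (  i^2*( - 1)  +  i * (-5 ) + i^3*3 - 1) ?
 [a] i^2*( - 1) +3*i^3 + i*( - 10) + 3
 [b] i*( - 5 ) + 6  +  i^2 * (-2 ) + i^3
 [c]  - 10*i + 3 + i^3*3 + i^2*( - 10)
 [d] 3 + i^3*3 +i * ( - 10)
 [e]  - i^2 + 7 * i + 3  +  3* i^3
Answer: a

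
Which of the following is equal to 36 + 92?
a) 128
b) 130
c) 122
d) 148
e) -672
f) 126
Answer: a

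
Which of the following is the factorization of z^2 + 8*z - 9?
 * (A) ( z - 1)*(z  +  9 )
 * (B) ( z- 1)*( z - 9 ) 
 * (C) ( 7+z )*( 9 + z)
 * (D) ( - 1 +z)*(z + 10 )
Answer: A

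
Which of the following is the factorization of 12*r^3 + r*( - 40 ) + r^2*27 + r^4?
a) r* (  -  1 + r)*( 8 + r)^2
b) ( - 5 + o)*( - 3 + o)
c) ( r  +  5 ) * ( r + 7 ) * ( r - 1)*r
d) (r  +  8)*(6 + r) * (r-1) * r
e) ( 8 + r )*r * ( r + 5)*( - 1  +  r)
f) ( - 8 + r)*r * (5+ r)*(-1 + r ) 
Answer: e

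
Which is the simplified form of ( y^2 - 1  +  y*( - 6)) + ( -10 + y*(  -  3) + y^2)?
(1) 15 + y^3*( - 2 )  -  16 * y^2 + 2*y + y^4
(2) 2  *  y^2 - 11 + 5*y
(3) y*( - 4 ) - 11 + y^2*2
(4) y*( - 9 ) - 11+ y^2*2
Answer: 4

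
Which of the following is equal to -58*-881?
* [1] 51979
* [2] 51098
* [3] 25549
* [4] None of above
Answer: 2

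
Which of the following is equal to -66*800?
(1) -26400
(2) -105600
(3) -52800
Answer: 3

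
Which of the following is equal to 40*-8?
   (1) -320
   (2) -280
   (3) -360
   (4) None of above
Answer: 1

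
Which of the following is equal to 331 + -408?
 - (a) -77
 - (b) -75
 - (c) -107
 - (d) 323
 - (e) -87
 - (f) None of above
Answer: a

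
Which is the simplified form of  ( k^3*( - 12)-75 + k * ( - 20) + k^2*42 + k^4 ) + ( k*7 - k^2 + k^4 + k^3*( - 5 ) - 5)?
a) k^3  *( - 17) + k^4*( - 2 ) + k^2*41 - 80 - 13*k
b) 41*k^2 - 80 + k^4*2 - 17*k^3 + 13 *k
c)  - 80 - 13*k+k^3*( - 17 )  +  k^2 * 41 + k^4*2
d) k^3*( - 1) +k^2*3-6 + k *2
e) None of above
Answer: c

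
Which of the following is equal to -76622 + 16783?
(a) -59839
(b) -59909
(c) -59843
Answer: a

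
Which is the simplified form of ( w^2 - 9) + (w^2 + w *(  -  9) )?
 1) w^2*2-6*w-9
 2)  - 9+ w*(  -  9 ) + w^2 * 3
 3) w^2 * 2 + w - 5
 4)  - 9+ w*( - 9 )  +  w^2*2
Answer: 4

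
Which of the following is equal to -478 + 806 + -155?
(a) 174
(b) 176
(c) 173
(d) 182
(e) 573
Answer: c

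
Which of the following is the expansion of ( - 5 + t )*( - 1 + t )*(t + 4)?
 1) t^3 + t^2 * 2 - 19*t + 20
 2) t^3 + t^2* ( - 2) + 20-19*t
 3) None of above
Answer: 2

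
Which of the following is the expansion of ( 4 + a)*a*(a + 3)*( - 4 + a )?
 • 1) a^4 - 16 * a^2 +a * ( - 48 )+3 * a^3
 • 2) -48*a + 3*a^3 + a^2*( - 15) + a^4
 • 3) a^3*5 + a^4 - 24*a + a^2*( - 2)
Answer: 1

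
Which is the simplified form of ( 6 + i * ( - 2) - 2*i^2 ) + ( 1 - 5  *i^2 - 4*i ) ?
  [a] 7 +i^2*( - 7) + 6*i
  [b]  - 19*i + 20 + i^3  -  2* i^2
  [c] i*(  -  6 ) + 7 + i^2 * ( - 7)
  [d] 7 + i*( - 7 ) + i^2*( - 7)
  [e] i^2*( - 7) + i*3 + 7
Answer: c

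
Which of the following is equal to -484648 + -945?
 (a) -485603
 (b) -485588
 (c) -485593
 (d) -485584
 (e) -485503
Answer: c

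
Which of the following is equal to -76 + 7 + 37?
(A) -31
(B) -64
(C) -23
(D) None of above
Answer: D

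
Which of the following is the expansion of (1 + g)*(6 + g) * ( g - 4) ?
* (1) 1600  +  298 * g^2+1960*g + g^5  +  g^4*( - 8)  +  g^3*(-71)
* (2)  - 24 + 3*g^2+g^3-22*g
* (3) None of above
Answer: 2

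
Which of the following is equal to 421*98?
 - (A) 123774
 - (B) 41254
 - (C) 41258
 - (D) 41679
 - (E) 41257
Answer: C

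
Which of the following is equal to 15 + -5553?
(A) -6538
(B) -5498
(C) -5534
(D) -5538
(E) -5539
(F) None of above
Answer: D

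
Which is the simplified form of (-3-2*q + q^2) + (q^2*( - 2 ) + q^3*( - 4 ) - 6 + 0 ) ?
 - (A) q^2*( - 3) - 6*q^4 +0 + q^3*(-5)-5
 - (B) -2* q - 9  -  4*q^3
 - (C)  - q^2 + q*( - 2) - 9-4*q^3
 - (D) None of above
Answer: C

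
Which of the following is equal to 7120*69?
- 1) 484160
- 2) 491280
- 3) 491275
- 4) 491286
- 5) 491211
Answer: 2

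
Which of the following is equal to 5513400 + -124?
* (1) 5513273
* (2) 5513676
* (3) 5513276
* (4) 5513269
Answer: 3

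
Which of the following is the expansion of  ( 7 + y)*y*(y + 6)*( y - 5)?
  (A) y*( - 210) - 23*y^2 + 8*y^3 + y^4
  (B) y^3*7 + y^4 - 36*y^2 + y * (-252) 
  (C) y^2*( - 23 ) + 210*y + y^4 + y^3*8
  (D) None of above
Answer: A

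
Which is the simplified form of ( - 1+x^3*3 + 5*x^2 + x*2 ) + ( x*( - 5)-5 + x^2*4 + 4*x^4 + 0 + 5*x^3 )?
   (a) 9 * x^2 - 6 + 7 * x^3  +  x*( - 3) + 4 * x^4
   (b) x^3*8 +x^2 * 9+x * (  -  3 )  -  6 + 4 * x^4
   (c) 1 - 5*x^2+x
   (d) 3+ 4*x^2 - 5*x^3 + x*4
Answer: b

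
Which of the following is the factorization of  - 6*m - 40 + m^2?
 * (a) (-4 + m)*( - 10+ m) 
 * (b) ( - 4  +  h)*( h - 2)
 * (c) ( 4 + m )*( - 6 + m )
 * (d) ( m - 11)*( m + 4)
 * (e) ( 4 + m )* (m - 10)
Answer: e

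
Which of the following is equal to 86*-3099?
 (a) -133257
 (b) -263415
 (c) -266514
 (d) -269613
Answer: c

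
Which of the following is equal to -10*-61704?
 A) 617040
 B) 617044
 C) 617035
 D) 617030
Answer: A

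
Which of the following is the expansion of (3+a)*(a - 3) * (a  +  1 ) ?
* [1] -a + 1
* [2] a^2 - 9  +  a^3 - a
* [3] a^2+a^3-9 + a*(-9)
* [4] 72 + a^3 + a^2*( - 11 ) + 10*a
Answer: 3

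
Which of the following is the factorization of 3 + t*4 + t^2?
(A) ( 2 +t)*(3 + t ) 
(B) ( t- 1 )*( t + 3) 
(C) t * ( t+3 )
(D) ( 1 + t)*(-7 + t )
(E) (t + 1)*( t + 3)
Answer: E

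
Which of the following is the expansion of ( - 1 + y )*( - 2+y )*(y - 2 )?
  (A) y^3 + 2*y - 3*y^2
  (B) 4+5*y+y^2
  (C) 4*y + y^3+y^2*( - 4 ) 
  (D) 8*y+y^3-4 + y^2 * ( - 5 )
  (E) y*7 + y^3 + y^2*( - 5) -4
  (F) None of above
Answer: D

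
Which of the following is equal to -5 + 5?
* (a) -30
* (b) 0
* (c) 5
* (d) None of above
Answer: b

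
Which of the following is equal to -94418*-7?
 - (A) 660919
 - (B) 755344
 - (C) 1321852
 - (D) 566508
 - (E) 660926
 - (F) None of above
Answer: E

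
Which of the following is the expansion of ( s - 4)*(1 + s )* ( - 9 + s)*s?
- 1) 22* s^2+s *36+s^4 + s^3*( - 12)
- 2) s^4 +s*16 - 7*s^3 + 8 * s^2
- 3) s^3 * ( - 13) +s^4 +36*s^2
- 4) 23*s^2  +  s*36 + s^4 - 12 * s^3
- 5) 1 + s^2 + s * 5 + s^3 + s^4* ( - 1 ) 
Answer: 4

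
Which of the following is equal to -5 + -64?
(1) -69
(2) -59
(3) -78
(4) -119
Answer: 1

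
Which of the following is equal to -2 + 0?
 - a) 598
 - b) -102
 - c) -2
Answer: c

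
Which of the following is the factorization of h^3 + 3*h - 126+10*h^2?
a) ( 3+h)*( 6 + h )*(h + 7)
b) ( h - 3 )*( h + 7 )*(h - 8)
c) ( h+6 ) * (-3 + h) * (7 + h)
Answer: c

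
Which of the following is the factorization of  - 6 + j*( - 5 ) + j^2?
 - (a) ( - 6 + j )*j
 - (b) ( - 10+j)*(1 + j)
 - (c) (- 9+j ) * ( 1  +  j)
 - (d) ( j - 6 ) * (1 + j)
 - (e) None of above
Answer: d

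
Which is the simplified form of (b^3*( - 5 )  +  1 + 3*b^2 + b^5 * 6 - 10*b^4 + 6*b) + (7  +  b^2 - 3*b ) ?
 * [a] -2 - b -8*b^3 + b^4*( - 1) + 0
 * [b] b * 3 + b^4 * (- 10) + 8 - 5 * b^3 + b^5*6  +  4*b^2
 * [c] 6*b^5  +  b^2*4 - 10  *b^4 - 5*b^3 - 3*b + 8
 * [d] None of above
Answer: b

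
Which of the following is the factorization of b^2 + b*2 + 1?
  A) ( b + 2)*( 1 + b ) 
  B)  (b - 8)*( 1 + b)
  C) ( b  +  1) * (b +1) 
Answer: C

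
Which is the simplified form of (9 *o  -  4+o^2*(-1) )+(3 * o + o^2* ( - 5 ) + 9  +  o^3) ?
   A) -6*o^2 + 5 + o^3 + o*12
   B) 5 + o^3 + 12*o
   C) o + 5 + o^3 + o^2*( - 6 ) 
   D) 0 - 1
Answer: A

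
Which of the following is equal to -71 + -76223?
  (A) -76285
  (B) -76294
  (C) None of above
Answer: B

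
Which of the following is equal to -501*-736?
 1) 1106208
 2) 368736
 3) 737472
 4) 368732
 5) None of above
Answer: 2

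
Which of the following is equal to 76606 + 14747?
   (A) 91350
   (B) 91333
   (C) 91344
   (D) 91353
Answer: D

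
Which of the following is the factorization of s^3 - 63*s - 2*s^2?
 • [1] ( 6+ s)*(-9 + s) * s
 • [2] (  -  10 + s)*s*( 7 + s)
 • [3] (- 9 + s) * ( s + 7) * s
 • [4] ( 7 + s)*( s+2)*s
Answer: 3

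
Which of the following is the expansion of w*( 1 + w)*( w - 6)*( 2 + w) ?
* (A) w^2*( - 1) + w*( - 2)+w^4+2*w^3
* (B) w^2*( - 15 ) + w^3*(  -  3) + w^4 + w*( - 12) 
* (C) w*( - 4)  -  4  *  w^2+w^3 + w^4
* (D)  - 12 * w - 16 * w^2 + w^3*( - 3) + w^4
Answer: D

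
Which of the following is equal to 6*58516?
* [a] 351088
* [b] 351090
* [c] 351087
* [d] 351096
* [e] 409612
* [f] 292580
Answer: d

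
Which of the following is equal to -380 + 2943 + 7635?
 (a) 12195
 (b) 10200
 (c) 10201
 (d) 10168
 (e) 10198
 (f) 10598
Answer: e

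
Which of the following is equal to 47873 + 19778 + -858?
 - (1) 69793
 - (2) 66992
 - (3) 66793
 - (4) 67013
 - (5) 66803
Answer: 3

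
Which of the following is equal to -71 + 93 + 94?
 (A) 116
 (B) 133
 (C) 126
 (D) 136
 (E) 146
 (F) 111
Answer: A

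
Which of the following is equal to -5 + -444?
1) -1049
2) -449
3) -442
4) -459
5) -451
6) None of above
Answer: 2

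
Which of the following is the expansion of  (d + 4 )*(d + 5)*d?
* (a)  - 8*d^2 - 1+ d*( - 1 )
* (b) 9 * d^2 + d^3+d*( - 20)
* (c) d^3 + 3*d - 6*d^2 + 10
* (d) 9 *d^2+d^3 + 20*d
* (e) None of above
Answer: d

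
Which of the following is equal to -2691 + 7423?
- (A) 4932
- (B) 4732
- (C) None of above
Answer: B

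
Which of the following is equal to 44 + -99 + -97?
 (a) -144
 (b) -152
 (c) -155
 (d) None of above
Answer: b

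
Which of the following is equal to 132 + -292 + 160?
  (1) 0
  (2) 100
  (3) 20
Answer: 1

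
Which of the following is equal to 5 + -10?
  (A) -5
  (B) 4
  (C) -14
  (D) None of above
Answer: A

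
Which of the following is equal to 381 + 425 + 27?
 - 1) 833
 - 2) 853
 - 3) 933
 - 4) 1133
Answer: 1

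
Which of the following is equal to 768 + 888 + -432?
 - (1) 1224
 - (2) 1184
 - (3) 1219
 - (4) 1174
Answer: 1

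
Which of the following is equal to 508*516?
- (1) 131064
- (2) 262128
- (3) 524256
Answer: 2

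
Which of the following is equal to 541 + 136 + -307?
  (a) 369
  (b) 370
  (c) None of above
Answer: b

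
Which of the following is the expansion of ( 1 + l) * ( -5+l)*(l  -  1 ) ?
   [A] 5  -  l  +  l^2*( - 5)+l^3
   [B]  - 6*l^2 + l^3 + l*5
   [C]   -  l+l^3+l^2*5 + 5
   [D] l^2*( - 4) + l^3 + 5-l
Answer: A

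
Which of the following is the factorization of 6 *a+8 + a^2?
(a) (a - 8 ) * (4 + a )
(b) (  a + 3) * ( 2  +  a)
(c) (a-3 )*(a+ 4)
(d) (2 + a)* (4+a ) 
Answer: d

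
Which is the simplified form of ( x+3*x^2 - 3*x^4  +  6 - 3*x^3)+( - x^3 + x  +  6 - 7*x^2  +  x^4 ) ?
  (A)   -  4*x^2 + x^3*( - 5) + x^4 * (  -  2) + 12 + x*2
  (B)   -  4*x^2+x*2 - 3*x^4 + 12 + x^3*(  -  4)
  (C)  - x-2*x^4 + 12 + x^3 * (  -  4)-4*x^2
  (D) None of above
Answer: D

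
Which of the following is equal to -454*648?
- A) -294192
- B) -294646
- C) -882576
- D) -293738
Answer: A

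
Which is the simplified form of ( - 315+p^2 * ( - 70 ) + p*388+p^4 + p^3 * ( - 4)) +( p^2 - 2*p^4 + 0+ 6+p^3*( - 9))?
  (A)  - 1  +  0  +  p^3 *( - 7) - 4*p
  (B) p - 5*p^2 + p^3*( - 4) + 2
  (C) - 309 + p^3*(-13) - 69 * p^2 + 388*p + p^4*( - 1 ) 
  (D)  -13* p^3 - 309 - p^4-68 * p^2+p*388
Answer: C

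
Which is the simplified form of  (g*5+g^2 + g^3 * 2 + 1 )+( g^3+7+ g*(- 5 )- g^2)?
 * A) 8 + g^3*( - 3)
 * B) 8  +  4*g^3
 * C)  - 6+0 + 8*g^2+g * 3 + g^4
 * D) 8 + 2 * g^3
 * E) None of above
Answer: E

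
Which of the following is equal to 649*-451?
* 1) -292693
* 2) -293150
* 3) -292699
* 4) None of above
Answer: 3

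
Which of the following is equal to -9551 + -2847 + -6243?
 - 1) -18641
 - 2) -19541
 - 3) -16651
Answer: 1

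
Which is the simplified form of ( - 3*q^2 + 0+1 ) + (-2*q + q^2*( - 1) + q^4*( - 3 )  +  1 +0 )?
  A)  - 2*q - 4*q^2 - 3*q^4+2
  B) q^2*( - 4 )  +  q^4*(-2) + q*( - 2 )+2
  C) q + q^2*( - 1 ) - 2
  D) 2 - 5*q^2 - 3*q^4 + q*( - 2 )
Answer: A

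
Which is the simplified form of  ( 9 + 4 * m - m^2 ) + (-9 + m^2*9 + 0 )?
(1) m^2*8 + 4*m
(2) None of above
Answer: 1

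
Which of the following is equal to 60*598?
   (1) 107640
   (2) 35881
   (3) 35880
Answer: 3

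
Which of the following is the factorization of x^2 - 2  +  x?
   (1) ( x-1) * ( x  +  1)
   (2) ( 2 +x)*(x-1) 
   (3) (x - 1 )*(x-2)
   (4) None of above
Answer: 2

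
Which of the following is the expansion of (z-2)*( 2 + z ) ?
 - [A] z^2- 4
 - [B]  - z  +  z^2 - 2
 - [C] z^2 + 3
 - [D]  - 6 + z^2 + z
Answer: A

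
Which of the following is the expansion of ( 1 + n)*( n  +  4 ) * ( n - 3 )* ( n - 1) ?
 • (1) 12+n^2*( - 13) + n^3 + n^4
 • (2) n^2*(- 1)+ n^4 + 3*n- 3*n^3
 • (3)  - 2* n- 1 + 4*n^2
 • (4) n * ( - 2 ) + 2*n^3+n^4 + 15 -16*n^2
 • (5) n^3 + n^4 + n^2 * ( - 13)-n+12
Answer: 5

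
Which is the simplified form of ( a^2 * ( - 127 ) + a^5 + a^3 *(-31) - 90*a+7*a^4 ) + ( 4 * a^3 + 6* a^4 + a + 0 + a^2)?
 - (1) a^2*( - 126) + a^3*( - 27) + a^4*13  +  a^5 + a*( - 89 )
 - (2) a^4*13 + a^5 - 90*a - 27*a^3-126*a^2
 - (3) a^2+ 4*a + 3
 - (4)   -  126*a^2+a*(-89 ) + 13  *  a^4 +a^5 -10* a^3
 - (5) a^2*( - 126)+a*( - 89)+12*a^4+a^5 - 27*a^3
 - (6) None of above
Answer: 1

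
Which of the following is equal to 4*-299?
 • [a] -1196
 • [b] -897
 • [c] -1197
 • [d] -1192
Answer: a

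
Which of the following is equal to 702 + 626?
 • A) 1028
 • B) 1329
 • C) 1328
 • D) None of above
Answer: C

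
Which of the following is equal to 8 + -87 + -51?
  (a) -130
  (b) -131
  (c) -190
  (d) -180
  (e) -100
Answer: a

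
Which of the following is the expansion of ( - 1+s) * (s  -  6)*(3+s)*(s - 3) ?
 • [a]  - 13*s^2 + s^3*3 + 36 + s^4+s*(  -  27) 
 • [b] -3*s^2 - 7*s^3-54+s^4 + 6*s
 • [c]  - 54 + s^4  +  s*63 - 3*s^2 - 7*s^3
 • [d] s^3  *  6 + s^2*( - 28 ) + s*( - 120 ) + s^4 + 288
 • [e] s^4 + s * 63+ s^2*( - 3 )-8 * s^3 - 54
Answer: c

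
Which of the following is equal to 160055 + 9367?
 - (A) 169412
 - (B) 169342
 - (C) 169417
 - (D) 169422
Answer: D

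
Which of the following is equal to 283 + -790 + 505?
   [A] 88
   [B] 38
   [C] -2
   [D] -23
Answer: C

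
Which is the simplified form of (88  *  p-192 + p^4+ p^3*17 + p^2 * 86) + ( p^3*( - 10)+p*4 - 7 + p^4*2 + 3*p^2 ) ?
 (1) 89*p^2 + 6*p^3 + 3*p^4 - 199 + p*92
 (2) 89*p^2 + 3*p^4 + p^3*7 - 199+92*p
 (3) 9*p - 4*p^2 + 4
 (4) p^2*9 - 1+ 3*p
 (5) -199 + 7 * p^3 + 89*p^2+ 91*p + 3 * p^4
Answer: 2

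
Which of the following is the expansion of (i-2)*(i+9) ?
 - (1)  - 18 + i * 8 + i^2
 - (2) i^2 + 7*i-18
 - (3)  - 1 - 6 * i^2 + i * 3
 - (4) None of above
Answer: 2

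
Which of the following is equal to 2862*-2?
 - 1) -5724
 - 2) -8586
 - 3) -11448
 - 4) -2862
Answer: 1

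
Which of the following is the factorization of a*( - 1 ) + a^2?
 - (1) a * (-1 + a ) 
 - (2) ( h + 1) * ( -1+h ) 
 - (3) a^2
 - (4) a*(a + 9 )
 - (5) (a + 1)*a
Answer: 1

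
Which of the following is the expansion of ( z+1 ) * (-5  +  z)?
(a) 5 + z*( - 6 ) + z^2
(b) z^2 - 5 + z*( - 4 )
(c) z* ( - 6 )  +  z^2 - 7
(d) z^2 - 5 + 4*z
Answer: b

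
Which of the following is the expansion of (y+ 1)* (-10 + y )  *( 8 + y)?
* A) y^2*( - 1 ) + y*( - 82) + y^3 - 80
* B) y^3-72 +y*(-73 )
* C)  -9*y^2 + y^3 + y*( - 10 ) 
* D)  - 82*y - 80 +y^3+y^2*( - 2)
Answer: A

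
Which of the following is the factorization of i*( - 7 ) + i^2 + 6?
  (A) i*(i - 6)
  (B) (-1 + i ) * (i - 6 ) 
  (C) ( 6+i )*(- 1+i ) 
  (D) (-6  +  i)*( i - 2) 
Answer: B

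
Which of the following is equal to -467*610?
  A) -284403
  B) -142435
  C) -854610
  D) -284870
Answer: D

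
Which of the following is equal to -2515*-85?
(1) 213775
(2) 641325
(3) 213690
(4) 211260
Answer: 1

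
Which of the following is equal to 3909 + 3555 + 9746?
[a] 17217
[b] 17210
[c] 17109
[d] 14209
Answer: b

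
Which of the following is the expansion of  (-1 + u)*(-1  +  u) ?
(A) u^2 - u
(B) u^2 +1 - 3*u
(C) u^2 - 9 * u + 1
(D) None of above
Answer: D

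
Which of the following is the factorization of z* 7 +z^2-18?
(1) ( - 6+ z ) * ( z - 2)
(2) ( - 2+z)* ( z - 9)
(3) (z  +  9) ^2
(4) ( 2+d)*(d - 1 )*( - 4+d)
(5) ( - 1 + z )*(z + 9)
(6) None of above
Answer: 6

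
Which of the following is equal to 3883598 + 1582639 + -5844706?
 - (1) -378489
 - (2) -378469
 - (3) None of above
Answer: 2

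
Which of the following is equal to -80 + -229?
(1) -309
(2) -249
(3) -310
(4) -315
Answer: 1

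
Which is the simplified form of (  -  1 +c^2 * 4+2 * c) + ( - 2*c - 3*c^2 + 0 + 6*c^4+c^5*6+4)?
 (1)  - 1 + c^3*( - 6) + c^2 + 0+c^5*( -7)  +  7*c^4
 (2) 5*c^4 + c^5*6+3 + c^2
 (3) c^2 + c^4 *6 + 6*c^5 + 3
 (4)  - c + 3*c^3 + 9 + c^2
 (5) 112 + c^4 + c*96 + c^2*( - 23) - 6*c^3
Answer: 3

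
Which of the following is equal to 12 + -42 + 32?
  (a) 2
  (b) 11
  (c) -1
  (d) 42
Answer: a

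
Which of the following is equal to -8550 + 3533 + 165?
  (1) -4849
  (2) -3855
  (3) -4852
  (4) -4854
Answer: 3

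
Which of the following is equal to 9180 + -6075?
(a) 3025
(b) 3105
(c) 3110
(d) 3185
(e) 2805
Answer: b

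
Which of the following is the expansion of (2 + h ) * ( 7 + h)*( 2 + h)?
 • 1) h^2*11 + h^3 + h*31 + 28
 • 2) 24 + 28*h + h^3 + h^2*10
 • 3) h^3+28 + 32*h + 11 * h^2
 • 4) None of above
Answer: 3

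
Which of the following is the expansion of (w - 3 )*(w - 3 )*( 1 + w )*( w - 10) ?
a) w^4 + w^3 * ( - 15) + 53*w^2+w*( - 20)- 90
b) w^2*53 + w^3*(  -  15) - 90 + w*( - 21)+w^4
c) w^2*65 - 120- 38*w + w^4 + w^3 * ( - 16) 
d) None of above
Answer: b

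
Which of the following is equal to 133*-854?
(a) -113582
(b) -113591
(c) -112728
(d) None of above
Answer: a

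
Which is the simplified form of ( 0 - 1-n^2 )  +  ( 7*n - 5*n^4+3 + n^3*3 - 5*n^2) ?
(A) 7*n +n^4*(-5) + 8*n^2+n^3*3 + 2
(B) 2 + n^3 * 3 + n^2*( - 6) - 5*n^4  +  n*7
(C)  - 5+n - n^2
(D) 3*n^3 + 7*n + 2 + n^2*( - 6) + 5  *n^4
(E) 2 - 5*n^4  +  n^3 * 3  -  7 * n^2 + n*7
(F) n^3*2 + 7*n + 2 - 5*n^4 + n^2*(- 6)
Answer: B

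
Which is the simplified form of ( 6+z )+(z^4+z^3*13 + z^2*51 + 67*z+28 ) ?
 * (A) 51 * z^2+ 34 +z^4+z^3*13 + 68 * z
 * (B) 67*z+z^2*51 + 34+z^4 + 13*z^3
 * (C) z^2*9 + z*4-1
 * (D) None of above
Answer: A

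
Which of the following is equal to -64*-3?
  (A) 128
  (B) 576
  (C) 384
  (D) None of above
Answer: D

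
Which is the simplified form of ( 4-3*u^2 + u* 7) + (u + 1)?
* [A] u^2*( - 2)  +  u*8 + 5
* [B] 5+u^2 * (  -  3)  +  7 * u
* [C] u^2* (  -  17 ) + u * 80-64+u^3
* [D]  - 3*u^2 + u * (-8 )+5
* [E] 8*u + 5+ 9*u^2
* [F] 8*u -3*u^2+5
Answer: F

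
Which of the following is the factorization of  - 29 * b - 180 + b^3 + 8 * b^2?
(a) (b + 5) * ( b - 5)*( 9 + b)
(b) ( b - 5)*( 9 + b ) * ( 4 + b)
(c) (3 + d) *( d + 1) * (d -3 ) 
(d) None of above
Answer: b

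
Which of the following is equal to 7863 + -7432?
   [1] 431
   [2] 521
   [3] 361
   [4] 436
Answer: 1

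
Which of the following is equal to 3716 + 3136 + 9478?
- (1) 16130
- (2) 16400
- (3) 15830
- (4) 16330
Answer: 4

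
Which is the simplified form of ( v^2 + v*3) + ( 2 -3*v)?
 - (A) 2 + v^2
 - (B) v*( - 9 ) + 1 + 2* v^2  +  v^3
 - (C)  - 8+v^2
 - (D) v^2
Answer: A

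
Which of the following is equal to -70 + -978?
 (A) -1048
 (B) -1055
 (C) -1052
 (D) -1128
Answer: A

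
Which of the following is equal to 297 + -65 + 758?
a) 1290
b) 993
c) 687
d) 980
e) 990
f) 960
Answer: e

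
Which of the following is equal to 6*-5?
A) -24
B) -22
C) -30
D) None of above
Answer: C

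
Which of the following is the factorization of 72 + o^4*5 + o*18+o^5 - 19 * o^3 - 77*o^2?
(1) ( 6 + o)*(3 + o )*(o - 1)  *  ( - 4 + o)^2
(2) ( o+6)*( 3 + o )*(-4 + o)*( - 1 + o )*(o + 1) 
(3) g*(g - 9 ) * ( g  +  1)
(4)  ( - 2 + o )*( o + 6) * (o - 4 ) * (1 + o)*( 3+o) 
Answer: 2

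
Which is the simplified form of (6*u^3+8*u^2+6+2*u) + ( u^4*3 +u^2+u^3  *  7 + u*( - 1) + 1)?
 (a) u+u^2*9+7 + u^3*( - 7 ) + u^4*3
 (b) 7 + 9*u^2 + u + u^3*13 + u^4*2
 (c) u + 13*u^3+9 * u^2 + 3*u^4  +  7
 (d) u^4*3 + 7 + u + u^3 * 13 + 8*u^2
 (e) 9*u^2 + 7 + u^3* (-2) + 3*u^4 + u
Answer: c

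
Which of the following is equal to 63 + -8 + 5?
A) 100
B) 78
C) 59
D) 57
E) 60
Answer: E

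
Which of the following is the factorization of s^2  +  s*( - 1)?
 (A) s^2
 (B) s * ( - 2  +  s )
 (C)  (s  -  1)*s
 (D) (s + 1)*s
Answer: C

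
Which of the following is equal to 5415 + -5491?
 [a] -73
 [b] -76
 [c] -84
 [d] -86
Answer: b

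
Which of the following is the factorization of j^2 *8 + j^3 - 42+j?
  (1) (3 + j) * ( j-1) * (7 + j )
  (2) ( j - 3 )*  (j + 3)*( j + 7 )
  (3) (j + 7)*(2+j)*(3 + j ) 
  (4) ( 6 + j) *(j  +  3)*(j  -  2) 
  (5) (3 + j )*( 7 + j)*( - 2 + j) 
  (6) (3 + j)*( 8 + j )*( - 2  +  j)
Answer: 5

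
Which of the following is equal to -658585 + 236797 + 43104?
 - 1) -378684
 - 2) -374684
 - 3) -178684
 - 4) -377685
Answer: 1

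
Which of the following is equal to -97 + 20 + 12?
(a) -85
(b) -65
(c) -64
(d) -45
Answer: b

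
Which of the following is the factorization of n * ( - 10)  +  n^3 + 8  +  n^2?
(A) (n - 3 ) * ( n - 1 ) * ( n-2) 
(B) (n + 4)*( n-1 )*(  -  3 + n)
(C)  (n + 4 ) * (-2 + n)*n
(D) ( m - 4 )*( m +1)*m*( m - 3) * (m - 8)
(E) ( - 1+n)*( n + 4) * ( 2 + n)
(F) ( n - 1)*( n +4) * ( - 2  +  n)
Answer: F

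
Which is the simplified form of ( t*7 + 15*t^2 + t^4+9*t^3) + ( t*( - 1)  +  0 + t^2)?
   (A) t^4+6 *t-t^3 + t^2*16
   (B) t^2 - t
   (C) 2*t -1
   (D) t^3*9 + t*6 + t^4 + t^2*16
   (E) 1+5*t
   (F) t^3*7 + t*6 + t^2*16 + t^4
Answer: D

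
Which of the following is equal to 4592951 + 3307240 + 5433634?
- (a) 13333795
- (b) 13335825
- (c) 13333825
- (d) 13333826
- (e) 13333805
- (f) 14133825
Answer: c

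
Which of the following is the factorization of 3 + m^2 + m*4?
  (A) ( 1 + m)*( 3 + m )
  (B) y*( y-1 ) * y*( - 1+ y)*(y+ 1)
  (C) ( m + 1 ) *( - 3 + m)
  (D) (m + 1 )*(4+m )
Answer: A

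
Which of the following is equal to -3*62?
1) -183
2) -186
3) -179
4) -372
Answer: 2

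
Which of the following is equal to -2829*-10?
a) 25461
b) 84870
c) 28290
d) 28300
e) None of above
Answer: c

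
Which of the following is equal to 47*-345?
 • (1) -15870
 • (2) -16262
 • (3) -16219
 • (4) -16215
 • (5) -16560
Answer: 4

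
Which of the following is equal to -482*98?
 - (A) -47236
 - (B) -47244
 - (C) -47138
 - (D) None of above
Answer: A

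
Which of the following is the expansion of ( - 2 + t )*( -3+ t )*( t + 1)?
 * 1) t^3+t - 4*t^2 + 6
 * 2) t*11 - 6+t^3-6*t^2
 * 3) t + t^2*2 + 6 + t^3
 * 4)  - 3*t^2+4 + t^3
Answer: 1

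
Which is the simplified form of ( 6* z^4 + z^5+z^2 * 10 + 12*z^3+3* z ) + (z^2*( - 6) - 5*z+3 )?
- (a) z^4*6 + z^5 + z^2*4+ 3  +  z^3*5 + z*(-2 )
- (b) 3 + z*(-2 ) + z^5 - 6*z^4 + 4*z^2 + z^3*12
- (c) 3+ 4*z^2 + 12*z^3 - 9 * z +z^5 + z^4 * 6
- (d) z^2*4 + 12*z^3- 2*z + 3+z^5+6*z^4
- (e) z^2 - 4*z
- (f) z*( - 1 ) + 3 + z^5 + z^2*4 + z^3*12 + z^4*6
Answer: d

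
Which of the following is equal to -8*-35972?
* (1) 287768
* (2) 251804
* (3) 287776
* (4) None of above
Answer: 3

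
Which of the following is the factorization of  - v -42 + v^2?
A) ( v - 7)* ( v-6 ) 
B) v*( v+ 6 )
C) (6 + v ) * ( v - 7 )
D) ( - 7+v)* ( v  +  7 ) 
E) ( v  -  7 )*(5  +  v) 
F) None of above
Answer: C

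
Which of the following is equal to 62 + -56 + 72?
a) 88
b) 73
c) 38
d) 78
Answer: d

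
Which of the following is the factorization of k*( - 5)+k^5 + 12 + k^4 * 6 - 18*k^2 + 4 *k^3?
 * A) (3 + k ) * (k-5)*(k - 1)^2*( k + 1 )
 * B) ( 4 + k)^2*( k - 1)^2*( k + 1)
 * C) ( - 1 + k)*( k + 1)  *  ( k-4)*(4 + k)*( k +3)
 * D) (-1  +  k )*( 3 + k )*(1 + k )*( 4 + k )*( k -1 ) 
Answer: D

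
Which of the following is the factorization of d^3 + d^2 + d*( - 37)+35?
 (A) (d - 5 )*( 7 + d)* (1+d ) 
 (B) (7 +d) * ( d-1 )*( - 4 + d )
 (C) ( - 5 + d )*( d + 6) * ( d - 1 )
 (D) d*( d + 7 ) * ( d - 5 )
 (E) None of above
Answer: E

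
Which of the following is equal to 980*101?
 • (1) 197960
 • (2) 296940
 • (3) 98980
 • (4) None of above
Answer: 3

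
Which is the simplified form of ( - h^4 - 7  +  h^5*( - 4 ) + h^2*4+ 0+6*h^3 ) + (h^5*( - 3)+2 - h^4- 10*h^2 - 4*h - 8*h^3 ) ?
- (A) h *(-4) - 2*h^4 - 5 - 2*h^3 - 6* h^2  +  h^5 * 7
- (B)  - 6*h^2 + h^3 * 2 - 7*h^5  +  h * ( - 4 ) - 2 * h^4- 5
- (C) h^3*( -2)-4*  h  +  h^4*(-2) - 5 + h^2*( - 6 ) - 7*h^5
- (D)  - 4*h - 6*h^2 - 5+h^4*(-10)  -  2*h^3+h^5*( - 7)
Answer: C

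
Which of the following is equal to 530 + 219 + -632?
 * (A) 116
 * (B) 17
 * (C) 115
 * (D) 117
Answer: D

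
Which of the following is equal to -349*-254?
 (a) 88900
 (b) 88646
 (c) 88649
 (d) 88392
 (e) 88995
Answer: b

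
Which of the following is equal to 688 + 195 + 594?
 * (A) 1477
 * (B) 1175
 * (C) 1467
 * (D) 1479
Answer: A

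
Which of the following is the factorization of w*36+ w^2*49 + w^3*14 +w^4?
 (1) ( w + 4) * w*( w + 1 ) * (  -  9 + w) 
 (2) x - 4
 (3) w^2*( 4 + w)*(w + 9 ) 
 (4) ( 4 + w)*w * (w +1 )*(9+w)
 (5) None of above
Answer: 4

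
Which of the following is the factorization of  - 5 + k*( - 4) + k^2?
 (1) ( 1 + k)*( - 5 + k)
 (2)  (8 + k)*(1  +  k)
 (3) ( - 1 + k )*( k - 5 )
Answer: 1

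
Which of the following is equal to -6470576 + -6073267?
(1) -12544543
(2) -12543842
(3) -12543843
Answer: 3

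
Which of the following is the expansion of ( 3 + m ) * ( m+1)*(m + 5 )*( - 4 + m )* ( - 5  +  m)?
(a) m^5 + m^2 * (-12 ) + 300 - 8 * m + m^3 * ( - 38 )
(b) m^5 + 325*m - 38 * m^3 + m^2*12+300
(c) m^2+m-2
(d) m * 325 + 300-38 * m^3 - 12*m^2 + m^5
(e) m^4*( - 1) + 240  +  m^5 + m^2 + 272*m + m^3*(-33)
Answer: d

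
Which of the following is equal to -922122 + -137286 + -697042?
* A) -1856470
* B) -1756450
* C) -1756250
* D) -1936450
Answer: B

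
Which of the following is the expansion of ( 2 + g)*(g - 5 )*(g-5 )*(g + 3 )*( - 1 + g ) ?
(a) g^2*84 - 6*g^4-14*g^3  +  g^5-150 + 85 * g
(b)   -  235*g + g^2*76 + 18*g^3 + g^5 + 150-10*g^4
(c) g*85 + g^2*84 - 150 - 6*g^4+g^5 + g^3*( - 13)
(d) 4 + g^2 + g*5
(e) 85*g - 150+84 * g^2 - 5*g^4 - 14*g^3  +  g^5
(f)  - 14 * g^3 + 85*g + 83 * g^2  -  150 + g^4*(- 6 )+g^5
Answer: a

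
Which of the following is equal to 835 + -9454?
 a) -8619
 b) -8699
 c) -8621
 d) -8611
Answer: a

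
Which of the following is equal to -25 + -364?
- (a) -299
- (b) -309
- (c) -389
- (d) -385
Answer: c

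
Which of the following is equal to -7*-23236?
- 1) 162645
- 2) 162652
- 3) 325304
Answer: 2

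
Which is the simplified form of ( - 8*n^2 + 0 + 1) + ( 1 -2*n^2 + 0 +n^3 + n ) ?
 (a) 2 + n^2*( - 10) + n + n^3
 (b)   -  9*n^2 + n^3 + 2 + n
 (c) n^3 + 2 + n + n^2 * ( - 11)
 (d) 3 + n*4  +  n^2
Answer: a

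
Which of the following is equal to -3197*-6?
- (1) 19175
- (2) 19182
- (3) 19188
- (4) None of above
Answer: 2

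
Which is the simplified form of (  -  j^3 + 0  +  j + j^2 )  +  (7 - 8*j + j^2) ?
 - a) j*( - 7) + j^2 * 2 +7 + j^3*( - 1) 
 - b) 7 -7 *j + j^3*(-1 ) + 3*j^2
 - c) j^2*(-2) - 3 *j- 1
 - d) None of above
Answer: a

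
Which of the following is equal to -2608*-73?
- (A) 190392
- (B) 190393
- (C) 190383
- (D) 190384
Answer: D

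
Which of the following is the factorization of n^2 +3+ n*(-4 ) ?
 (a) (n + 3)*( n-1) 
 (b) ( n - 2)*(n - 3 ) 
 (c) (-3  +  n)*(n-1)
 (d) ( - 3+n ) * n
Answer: c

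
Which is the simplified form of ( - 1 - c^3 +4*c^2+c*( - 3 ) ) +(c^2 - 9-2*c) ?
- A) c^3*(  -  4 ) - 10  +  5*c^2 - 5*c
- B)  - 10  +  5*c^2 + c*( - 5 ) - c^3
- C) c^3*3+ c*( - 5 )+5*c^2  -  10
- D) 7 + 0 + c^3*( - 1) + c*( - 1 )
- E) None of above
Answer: B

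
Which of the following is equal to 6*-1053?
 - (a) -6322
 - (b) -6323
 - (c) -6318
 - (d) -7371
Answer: c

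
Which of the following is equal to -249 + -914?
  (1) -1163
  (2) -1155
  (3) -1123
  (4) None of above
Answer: 1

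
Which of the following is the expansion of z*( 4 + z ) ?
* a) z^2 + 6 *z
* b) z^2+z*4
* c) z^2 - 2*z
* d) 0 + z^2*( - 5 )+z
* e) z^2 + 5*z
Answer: b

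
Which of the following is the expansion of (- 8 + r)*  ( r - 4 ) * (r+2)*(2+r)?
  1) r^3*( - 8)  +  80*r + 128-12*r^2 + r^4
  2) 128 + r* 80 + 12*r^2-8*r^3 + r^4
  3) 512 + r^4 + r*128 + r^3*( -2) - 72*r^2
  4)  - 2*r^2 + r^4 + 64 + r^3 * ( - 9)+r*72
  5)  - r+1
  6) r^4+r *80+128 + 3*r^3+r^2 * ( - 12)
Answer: 1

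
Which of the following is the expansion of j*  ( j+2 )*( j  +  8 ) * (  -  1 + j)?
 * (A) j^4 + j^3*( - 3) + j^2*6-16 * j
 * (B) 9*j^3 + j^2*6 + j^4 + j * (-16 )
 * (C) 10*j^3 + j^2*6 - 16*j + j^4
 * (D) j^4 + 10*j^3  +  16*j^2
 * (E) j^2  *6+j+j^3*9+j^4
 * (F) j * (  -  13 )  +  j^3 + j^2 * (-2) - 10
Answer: B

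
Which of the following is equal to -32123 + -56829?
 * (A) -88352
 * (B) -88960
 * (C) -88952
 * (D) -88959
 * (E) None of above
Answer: C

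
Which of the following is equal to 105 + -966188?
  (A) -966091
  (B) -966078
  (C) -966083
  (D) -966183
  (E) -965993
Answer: C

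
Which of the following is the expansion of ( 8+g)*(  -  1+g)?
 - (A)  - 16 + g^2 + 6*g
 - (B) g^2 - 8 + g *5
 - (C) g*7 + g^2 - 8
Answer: C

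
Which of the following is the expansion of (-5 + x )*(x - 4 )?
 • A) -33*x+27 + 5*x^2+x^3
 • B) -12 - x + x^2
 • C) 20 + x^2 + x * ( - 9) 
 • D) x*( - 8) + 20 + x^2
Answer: C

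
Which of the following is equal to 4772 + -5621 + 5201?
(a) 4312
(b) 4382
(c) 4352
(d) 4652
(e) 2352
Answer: c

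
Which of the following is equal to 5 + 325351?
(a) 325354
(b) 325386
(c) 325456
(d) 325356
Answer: d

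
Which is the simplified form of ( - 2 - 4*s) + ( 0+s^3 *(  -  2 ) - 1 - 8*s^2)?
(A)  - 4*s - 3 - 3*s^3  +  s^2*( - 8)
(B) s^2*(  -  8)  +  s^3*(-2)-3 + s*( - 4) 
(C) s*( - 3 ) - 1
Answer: B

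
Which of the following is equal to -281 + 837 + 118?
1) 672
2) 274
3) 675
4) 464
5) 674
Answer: 5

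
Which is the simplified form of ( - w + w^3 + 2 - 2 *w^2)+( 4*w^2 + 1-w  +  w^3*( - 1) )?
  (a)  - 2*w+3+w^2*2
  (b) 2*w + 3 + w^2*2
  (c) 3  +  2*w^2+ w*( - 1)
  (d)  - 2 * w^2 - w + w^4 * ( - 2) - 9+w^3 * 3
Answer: a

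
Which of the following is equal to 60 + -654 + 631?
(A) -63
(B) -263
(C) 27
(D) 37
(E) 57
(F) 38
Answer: D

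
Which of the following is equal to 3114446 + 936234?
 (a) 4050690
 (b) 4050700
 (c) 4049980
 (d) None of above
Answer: d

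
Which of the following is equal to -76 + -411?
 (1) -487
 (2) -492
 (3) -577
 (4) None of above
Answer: 1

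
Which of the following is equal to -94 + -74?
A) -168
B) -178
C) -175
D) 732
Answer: A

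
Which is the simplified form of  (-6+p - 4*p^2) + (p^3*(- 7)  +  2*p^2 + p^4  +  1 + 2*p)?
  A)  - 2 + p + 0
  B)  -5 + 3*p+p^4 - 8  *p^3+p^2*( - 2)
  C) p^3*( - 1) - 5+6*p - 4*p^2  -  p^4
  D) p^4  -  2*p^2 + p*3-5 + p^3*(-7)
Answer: D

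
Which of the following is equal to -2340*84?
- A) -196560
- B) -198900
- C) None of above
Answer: A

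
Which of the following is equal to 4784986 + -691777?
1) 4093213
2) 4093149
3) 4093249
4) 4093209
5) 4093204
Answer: 4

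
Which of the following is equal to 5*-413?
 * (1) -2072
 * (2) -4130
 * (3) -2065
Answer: 3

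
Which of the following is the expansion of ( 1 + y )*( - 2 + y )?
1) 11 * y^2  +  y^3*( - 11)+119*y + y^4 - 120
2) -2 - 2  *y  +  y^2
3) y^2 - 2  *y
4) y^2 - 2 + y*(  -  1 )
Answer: 4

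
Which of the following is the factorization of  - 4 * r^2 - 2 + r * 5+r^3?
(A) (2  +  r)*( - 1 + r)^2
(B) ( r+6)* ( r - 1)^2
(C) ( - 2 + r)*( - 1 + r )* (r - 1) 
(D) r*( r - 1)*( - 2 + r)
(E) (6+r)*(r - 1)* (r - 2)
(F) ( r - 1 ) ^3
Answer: C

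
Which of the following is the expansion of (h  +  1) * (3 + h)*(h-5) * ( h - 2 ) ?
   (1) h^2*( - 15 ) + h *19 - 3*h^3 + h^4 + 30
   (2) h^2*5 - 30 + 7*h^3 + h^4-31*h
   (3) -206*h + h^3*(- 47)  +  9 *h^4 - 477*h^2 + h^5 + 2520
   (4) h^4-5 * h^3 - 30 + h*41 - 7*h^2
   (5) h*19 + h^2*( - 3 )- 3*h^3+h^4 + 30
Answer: 1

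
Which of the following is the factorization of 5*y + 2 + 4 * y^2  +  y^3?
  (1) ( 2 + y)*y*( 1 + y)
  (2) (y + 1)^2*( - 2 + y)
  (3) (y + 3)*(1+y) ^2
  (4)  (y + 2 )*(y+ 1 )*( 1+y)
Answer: 4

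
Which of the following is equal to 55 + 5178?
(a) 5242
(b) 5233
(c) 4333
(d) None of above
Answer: b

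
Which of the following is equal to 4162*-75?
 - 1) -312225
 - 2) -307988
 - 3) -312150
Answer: 3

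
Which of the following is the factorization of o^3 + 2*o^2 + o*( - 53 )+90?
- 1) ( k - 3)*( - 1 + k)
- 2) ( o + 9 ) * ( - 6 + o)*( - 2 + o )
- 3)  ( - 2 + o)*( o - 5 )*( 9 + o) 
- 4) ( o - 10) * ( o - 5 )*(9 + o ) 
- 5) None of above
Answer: 3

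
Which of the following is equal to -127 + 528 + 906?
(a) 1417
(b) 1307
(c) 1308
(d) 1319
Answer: b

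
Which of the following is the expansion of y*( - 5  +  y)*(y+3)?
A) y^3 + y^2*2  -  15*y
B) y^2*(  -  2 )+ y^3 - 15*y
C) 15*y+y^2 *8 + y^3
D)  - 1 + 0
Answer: B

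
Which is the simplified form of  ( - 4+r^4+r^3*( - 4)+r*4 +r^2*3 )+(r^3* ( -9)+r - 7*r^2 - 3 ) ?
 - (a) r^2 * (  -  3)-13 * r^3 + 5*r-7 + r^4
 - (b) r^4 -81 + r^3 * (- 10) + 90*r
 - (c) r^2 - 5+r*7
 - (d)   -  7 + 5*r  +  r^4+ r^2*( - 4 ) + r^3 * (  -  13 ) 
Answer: d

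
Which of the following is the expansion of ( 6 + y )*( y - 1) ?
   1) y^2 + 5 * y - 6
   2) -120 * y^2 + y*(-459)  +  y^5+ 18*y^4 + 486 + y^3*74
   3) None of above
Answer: 1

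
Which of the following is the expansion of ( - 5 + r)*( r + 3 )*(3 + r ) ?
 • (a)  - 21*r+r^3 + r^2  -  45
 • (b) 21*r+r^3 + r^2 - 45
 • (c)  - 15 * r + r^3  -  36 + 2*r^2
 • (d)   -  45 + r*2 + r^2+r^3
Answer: a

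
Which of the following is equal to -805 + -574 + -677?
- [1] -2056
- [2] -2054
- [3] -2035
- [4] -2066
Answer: 1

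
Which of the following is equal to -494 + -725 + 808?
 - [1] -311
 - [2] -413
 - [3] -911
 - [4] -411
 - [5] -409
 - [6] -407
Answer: 4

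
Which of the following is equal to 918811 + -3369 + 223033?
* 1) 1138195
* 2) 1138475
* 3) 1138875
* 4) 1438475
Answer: 2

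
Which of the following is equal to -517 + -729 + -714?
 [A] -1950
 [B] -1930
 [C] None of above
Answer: C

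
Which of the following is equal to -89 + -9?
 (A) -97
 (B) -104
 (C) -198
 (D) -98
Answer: D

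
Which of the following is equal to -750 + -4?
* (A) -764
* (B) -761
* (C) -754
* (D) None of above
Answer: C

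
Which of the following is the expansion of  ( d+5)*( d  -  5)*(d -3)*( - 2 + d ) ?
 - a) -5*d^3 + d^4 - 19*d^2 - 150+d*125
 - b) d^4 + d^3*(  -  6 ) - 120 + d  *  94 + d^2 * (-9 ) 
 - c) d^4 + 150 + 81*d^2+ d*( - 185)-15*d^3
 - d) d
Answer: a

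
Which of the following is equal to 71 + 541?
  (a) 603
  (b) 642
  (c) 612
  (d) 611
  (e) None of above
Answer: c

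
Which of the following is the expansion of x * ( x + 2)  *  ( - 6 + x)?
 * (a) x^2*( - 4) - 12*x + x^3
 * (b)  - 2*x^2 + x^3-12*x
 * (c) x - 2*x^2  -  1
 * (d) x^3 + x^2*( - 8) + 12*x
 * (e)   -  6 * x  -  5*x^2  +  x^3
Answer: a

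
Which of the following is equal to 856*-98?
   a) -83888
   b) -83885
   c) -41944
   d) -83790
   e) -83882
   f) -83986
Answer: a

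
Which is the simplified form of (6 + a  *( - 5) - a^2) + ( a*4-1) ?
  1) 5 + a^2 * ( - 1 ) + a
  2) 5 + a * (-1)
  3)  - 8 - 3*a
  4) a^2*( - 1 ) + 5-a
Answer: 4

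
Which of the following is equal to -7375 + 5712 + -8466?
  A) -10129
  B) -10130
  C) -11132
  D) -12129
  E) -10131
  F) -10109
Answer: A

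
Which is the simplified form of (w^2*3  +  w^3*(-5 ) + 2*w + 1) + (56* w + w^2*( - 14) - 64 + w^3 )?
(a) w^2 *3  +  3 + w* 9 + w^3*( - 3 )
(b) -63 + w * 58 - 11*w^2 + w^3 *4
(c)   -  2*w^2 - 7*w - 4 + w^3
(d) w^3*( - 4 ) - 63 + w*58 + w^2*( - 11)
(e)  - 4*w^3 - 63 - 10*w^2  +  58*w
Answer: d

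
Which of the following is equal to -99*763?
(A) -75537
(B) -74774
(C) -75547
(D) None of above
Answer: A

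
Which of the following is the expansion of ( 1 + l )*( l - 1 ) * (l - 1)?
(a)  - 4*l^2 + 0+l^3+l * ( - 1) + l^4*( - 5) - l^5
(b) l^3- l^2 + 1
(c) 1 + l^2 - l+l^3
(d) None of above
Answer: d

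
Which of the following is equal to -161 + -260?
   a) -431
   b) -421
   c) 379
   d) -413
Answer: b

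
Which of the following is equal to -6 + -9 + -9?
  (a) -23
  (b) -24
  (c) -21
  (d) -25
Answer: b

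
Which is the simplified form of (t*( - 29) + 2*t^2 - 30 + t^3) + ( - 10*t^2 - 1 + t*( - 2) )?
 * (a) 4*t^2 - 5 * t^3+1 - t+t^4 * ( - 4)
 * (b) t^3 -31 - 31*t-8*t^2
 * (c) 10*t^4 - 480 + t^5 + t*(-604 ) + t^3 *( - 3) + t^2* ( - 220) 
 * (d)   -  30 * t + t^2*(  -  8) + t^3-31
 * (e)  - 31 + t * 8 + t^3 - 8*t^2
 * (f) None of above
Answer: b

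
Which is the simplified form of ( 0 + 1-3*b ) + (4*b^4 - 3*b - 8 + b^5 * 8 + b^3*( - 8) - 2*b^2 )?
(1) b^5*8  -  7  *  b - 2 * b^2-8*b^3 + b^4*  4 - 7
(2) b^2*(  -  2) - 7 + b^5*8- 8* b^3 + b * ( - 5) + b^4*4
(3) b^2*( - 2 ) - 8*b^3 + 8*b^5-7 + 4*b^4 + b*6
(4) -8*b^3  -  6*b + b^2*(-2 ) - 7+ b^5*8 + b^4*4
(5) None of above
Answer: 4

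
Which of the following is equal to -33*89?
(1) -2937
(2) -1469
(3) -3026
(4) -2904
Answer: 1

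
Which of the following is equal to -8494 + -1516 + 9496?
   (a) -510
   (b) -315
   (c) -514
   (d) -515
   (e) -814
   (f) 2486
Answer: c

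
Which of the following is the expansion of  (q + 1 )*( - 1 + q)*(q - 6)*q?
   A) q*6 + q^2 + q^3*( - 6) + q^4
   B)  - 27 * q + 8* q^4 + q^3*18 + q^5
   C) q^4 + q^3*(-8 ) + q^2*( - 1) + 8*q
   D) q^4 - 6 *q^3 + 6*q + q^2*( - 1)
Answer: D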